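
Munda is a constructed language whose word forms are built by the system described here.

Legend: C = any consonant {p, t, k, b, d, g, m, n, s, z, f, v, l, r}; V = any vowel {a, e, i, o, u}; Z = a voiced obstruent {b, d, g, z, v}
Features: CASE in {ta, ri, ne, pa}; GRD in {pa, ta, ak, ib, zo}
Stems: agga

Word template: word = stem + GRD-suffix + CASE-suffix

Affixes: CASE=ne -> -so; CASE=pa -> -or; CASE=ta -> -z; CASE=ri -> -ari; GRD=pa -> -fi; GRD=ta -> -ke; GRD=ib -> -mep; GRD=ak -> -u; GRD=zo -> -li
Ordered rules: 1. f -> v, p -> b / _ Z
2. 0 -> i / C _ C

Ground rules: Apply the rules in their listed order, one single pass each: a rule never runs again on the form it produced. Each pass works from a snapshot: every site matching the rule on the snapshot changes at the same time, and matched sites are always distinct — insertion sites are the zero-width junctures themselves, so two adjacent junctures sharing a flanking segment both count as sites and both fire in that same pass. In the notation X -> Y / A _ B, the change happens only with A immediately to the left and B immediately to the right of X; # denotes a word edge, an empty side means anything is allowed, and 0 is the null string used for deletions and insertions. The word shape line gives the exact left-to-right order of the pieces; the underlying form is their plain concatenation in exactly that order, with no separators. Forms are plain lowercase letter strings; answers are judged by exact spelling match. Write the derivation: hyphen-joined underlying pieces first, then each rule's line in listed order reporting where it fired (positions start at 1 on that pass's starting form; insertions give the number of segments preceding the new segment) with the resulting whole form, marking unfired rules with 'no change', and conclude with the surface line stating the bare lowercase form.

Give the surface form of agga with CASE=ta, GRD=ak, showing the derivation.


underlying: agga-u-z
1. f -> v, p -> b / _ Z: no change
2. 0 -> i / C _ C: inserts after position(s) 2: agigauz
surface: agigauz


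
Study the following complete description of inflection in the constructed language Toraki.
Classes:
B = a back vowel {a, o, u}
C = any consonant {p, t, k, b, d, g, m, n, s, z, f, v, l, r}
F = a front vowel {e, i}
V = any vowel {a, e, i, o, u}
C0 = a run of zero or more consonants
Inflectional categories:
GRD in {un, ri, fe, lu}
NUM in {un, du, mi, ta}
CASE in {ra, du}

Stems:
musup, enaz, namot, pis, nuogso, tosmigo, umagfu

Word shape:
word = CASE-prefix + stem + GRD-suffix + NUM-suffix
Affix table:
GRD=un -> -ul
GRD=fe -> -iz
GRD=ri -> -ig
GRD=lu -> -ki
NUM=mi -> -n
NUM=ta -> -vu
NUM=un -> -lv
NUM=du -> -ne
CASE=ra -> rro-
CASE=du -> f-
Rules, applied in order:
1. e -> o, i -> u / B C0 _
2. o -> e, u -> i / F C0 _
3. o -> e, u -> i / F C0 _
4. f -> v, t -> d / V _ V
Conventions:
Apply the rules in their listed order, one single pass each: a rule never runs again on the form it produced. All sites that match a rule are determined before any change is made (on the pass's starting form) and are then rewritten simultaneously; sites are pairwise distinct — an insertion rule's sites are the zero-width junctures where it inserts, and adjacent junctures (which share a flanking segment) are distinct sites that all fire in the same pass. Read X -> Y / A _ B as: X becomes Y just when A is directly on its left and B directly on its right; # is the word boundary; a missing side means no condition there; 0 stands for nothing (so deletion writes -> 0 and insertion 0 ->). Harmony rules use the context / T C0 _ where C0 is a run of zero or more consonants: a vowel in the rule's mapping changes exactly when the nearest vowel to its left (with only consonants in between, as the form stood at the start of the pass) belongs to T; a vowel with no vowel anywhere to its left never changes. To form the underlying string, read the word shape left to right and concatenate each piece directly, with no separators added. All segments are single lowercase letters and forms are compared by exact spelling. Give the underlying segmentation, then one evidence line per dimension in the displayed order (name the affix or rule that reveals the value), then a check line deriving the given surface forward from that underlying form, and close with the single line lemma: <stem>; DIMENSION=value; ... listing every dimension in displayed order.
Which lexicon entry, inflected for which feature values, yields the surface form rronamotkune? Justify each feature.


underlying: rro-namot-ki-ne
GRD=lu - signalled by the affix -ki
NUM=du - signalled by the affix -ne
CASE=ra - signalled by the affix rro-
check: rronamotkine -> rronamotkune -> rronamotkune -> rronamotkune -> rronamotkune
lemma: namot; GRD=lu; NUM=du; CASE=ra


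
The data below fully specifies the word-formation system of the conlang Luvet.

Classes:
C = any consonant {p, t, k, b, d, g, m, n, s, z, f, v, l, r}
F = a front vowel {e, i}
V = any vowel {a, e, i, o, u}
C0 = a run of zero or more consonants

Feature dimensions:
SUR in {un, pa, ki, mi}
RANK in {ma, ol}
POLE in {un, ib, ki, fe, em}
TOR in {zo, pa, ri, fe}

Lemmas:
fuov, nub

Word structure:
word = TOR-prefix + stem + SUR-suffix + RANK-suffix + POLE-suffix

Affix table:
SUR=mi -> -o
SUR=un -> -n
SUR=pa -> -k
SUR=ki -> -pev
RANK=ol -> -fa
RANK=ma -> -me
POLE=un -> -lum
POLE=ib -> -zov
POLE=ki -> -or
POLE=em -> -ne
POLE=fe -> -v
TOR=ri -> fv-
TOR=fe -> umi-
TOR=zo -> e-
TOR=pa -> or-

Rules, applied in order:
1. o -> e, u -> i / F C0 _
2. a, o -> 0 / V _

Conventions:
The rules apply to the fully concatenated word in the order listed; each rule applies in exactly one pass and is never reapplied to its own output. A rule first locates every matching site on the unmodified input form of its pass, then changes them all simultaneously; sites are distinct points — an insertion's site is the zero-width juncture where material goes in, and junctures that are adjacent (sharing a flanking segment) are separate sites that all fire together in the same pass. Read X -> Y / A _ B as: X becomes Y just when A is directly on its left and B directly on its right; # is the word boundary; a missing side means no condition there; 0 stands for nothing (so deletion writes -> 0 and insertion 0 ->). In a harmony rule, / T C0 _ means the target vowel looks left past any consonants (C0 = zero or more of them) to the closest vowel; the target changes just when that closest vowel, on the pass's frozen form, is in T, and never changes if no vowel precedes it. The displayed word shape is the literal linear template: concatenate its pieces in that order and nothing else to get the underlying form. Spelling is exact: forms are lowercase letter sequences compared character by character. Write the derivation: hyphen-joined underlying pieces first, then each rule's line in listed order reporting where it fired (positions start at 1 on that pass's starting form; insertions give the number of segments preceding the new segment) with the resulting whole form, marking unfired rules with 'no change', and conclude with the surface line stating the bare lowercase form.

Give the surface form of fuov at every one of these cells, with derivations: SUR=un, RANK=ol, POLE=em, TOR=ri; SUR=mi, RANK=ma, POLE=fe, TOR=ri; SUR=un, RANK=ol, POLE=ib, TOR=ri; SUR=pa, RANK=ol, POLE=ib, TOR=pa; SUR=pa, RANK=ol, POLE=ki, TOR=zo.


cell SUR=un, RANK=ol, POLE=em, TOR=ri:
underlying: fv-fuov-n-fa-ne
1. o -> e, u -> i / F C0 _: no change
2. a, o -> 0 / V _: fires at position(s) 5: fvfuvnfane
surface: fvfuvnfane

cell SUR=mi, RANK=ma, POLE=fe, TOR=ri:
underlying: fv-fuov-o-me-v
1. o -> e, u -> i / F C0 _: no change
2. a, o -> 0 / V _: fires at position(s) 5: fvfuvomev
surface: fvfuvomev

cell SUR=un, RANK=ol, POLE=ib, TOR=ri:
underlying: fv-fuov-n-fa-zov
1. o -> e, u -> i / F C0 _: no change
2. a, o -> 0 / V _: fires at position(s) 5: fvfuvnfazov
surface: fvfuvnfazov

cell SUR=pa, RANK=ol, POLE=ib, TOR=pa:
underlying: or-fuov-k-fa-zov
1. o -> e, u -> i / F C0 _: no change
2. a, o -> 0 / V _: fires at position(s) 5: orfuvkfazov
surface: orfuvkfazov

cell SUR=pa, RANK=ol, POLE=ki, TOR=zo:
underlying: e-fuov-k-fa-or
1. o -> e, u -> i / F C0 _: fires at position(s) 3: efiovkfaor
2. a, o -> 0 / V _: fires at position(s) 4, 9: efivkfar
surface: efivkfar


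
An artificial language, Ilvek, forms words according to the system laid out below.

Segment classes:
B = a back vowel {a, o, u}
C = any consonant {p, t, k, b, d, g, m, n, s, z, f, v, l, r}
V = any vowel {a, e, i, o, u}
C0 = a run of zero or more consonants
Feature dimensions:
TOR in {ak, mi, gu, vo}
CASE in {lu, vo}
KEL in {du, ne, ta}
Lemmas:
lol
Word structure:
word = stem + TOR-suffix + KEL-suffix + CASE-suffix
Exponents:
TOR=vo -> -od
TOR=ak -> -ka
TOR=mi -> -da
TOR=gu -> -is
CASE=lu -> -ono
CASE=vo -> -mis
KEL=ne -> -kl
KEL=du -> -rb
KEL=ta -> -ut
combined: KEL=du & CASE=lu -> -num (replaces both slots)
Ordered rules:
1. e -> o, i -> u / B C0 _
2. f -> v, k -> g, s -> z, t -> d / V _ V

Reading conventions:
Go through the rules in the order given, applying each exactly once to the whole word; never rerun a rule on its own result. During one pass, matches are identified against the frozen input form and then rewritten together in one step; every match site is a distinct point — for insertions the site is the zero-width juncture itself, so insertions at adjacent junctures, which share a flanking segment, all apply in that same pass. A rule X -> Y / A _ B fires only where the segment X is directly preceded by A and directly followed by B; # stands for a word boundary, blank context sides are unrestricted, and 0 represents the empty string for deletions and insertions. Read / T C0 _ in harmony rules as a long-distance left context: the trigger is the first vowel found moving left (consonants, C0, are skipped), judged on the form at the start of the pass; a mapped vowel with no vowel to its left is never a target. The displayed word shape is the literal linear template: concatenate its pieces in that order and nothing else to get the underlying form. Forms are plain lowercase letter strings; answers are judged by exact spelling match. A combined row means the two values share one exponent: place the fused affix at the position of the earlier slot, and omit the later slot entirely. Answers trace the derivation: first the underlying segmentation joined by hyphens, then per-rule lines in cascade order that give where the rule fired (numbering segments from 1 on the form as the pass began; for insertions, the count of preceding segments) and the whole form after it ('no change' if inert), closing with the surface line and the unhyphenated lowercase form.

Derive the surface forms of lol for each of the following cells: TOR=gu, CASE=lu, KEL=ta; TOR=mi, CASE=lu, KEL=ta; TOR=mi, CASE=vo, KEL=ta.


cell TOR=gu, CASE=lu, KEL=ta:
underlying: lol-is-ut-ono
1. e -> o, i -> u / B C0 _: fires at position(s) 4: lolusutono
2. f -> v, k -> g, s -> z, t -> d / V _ V: fires at position(s) 5, 7: loluzudono
surface: loluzudono

cell TOR=mi, CASE=lu, KEL=ta:
underlying: lol-da-ut-ono
1. e -> o, i -> u / B C0 _: no change
2. f -> v, k -> g, s -> z, t -> d / V _ V: fires at position(s) 7: loldaudono
surface: loldaudono

cell TOR=mi, CASE=vo, KEL=ta:
underlying: lol-da-ut-mis
1. e -> o, i -> u / B C0 _: fires at position(s) 9: loldautmus
2. f -> v, k -> g, s -> z, t -> d / V _ V: no change
surface: loldautmus


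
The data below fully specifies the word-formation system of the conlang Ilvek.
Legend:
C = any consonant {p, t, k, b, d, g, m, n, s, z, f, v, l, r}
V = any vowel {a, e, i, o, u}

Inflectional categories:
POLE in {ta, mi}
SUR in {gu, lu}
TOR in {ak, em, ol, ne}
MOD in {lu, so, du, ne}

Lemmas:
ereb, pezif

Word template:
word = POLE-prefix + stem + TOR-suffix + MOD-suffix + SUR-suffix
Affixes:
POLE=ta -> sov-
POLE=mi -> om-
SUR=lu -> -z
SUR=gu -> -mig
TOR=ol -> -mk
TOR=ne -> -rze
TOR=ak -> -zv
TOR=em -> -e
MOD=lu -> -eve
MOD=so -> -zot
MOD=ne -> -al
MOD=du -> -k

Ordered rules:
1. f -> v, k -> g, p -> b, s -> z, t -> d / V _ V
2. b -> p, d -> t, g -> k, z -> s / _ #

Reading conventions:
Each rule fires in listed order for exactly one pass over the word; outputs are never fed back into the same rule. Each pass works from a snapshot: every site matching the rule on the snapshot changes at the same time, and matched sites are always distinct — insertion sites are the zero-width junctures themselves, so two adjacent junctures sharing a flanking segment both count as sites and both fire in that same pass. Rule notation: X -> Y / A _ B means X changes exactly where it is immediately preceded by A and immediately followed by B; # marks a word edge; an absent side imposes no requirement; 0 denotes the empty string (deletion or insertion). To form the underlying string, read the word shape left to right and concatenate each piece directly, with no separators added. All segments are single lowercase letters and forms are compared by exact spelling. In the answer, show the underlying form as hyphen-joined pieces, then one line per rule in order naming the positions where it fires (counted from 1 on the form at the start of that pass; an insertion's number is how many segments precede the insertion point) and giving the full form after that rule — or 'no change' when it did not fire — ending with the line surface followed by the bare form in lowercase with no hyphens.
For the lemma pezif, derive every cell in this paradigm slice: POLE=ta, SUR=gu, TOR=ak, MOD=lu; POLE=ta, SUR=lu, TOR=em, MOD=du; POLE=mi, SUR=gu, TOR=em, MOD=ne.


cell POLE=ta, SUR=gu, TOR=ak, MOD=lu:
underlying: sov-pezif-zv-eve-mig
1. f -> v, k -> g, p -> b, s -> z, t -> d / V _ V: no change
2. b -> p, d -> t, g -> k, z -> s / _ #: fires at position(s) 16: sovpezifzvevemik
surface: sovpezifzvevemik

cell POLE=ta, SUR=lu, TOR=em, MOD=du:
underlying: sov-pezif-e-k-z
1. f -> v, k -> g, p -> b, s -> z, t -> d / V _ V: fires at position(s) 8: sovpezivekz
2. b -> p, d -> t, g -> k, z -> s / _ #: fires at position(s) 11: sovpeziveks
surface: sovpeziveks

cell POLE=mi, SUR=gu, TOR=em, MOD=ne:
underlying: om-pezif-e-al-mig
1. f -> v, k -> g, p -> b, s -> z, t -> d / V _ V: fires at position(s) 7: ompezivealmig
2. b -> p, d -> t, g -> k, z -> s / _ #: fires at position(s) 13: ompezivealmik
surface: ompezivealmik


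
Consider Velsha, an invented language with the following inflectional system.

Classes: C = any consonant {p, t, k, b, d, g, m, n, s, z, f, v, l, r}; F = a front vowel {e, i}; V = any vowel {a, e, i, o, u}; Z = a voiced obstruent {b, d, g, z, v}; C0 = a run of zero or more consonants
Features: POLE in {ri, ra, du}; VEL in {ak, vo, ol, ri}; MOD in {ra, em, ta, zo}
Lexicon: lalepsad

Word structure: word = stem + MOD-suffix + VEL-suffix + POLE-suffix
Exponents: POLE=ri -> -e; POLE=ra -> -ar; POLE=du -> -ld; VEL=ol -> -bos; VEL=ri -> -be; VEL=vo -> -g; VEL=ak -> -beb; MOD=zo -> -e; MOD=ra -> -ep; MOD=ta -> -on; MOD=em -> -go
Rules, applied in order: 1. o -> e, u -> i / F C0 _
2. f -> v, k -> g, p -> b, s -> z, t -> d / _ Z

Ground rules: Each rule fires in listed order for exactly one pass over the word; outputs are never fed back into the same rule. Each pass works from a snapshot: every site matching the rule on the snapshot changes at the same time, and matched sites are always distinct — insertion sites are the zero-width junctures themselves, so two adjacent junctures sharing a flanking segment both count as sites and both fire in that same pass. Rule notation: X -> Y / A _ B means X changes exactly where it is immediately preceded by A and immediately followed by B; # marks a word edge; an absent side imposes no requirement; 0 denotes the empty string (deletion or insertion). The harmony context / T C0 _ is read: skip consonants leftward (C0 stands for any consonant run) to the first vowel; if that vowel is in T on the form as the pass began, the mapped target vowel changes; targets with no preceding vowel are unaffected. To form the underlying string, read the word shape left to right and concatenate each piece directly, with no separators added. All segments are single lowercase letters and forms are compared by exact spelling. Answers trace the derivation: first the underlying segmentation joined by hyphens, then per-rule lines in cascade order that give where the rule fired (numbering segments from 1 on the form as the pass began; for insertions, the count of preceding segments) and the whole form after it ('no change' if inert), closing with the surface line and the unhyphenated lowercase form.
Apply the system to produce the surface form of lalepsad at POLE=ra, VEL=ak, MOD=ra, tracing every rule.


underlying: lalepsad-ep-beb-ar
1. o -> e, u -> i / F C0 _: no change
2. f -> v, k -> g, p -> b, s -> z, t -> d / _ Z: fires at position(s) 10: lalepsadebbebar
surface: lalepsadebbebar


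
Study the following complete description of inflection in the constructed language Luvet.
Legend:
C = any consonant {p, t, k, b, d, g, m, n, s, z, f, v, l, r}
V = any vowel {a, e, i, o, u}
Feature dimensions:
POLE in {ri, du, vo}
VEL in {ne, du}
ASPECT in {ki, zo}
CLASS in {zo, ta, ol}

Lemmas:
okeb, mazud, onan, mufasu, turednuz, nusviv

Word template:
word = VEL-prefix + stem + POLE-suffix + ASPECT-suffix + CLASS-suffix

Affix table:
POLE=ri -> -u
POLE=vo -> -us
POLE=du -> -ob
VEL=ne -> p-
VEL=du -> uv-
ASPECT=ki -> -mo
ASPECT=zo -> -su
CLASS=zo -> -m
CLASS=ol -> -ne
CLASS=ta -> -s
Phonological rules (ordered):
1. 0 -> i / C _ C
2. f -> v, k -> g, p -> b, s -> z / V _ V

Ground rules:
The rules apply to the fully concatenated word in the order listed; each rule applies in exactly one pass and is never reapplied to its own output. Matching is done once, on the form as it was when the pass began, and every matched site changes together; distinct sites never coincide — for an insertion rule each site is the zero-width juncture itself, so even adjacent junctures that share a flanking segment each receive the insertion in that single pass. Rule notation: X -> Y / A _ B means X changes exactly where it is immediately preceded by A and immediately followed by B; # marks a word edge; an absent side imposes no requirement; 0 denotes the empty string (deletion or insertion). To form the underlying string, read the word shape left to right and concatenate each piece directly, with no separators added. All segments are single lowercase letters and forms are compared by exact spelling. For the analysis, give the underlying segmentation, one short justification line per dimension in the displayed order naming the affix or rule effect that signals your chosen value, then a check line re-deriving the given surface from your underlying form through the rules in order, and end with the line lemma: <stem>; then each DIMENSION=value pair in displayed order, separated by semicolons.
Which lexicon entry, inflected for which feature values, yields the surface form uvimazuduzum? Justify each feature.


underlying: uv-mazud-u-su-m
POLE=ri - signalled by the affix -u
VEL=du - signalled by the affix uv-
ASPECT=zo - signalled by the affix -su
CLASS=zo - signalled by the affix -m
check: uvmazudusum -> uvimazudusum -> uvimazuduzum
lemma: mazud; POLE=ri; VEL=du; ASPECT=zo; CLASS=zo


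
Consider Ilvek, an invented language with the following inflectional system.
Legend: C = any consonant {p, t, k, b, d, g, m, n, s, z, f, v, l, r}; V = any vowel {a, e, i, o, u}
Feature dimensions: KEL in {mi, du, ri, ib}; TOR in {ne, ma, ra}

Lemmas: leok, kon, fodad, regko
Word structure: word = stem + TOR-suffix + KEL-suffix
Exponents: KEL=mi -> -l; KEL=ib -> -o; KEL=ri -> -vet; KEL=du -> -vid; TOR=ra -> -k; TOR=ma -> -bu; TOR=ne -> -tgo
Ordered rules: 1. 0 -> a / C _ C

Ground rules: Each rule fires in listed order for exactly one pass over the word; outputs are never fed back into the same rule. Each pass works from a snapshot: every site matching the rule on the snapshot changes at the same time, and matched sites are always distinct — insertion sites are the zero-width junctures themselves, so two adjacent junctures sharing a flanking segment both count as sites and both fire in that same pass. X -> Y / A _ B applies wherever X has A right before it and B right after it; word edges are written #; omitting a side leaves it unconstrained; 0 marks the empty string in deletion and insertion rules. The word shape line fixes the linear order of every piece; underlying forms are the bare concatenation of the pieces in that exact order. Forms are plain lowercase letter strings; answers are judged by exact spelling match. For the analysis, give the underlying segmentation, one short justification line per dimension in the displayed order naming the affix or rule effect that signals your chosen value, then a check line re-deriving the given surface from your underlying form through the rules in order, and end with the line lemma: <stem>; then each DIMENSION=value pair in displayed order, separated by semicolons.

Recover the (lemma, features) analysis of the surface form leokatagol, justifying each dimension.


underlying: leok-tgo-l
KEL=mi - signalled by the affix -l
TOR=ne - signalled by the affix -tgo
check: leoktgol -> leokatagol
lemma: leok; KEL=mi; TOR=ne


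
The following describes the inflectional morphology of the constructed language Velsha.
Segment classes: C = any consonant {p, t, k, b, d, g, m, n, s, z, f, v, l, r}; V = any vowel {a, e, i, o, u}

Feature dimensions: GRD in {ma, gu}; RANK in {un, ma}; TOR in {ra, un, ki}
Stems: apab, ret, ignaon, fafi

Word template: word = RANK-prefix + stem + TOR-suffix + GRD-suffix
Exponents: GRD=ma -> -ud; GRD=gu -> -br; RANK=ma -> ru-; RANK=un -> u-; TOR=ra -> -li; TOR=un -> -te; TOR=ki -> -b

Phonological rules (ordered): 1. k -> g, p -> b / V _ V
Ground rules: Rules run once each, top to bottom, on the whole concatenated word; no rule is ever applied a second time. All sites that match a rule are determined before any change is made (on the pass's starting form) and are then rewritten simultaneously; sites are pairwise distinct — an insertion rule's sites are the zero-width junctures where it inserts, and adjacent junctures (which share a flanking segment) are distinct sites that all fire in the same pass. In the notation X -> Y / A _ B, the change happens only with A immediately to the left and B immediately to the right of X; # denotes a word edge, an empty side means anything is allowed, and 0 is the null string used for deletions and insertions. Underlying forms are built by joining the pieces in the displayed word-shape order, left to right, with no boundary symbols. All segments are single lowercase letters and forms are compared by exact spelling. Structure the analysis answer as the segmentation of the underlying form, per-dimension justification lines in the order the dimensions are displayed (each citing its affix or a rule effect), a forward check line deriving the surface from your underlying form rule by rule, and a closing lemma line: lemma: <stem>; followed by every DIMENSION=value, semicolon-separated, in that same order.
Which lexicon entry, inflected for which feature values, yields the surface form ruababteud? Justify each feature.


underlying: ru-apab-te-ud
GRD=ma - signalled by the affix -ud
RANK=ma - signalled by the affix ru-
TOR=un - signalled by the affix -te
check: ruapabteud -> ruababteud
lemma: apab; GRD=ma; RANK=ma; TOR=un


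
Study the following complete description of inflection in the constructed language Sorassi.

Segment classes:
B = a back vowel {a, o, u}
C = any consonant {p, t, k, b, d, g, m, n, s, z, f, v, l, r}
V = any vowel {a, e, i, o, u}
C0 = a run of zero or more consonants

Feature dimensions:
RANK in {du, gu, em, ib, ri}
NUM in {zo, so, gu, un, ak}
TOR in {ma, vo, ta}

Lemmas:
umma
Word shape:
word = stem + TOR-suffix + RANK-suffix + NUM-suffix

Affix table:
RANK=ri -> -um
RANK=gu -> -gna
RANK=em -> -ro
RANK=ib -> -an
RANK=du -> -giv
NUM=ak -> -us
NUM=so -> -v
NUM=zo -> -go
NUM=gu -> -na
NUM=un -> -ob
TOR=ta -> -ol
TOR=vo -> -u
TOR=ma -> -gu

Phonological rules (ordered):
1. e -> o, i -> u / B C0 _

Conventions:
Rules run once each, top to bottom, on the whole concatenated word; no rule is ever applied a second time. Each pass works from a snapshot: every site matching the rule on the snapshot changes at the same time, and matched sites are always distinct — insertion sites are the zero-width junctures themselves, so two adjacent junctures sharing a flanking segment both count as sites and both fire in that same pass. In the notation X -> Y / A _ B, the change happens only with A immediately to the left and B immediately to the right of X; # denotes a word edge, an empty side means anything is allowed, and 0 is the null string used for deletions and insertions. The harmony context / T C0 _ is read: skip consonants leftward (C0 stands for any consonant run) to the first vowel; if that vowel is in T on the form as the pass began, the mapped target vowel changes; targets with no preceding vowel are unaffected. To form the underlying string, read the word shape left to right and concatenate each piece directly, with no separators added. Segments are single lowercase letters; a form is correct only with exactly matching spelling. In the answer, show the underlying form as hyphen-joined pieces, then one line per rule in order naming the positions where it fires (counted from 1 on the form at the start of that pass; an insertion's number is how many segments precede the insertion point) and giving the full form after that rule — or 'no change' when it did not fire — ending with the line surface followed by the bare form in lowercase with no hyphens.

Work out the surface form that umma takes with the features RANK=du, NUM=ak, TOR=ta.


underlying: umma-ol-giv-us
1. e -> o, i -> u / B C0 _: fires at position(s) 8: ummaolguvus
surface: ummaolguvus


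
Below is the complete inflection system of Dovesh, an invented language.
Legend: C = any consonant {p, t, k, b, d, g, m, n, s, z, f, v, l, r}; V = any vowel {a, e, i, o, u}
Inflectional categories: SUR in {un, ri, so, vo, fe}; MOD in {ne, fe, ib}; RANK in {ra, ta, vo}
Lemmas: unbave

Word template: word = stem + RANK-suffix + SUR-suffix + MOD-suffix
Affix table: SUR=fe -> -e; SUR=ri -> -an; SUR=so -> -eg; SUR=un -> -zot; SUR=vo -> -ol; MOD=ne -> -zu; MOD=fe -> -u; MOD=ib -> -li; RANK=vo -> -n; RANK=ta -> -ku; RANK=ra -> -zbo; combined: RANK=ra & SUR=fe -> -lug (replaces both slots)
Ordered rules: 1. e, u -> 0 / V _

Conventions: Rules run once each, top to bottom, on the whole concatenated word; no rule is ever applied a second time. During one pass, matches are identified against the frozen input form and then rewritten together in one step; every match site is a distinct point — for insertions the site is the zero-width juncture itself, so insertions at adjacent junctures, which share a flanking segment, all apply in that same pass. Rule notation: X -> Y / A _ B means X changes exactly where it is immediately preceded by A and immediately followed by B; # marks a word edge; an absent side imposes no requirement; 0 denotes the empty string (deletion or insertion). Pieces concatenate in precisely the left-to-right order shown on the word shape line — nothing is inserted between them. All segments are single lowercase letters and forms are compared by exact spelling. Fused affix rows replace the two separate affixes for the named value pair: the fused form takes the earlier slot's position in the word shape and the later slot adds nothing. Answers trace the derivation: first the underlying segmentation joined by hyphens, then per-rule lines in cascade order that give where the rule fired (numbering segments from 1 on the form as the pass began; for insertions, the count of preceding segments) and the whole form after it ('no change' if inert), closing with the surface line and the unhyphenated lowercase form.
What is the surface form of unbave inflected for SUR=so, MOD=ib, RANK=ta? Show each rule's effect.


underlying: unbave-ku-eg-li
1. e, u -> 0 / V _: fires at position(s) 9: unbavekugli
surface: unbavekugli


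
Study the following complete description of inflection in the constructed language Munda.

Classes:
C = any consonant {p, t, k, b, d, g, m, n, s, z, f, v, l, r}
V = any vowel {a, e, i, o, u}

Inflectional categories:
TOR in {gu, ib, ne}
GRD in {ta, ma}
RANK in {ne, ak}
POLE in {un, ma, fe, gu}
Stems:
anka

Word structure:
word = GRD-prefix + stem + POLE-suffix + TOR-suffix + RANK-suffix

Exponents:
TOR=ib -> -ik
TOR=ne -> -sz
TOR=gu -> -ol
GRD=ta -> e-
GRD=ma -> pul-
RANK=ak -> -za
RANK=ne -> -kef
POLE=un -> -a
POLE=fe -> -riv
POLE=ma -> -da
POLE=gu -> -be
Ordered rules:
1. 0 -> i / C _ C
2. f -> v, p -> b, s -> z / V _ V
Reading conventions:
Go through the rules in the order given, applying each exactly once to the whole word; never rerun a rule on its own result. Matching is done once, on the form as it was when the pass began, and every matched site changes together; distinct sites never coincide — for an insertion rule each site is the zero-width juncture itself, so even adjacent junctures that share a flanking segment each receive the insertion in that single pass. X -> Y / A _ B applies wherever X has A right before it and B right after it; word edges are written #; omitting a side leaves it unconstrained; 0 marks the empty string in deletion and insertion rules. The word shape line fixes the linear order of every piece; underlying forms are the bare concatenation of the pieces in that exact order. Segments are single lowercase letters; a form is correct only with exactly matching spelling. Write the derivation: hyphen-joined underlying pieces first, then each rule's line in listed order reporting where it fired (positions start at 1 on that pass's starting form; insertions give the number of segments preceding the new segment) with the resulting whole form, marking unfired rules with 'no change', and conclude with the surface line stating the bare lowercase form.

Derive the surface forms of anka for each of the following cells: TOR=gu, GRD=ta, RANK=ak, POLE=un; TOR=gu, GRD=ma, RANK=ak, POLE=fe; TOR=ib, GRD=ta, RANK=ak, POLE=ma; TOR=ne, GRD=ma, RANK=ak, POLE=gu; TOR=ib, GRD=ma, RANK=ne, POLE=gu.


cell TOR=gu, GRD=ta, RANK=ak, POLE=un:
underlying: e-anka-a-ol-za
1. 0 -> i / C _ C: inserts after position(s) 3, 8: eanikaaoliza
2. f -> v, p -> b, s -> z / V _ V: no change
surface: eanikaaoliza

cell TOR=gu, GRD=ma, RANK=ak, POLE=fe:
underlying: pul-anka-riv-ol-za
1. 0 -> i / C _ C: inserts after position(s) 5, 12: pulanikarivoliza
2. f -> v, p -> b, s -> z / V _ V: no change
surface: pulanikarivoliza

cell TOR=ib, GRD=ta, RANK=ak, POLE=ma:
underlying: e-anka-da-ik-za
1. 0 -> i / C _ C: inserts after position(s) 3, 9: eanikadaikiza
2. f -> v, p -> b, s -> z / V _ V: no change
surface: eanikadaikiza

cell TOR=ne, GRD=ma, RANK=ak, POLE=gu:
underlying: pul-anka-be-sz-za
1. 0 -> i / C _ C: inserts after position(s) 5, 10, 11: pulanikabesiziza
2. f -> v, p -> b, s -> z / V _ V: fires at position(s) 11: pulanikabeziziza
surface: pulanikabeziziza

cell TOR=ib, GRD=ma, RANK=ne, POLE=gu:
underlying: pul-anka-be-ik-kef
1. 0 -> i / C _ C: inserts after position(s) 5, 11: pulanikabeikikef
2. f -> v, p -> b, s -> z / V _ V: no change
surface: pulanikabeikikef


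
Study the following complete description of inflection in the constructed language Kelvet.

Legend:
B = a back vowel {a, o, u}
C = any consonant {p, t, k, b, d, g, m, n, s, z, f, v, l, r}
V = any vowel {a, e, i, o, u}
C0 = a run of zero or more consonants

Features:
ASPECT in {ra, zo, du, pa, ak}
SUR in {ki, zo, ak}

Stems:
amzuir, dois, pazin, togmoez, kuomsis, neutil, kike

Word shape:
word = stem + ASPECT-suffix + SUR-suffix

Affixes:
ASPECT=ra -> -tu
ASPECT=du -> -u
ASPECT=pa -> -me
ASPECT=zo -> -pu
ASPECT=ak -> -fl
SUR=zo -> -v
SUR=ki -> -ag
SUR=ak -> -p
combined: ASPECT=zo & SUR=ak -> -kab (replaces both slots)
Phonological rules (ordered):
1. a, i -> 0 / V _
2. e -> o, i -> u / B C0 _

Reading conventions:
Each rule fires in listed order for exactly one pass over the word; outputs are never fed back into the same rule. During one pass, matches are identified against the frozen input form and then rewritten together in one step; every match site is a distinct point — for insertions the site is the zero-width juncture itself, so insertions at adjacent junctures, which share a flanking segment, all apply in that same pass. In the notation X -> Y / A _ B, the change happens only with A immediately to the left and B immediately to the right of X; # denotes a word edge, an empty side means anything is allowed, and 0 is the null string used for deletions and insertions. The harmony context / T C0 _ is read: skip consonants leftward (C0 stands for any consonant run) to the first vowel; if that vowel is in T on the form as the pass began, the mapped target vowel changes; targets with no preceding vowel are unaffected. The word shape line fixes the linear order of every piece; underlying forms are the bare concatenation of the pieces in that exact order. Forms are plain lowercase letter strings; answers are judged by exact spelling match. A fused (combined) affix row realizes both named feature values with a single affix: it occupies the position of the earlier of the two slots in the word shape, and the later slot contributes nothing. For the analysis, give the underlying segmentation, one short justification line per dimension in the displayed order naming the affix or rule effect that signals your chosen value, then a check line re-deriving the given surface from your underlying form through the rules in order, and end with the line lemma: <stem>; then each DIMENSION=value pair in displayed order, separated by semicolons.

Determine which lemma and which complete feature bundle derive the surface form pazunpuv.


underlying: pazin-pu-v
ASPECT=zo - signalled by the affix -pu
SUR=zo - signalled by the affix -v
check: pazinpuv -> pazinpuv -> pazunpuv
lemma: pazin; ASPECT=zo; SUR=zo


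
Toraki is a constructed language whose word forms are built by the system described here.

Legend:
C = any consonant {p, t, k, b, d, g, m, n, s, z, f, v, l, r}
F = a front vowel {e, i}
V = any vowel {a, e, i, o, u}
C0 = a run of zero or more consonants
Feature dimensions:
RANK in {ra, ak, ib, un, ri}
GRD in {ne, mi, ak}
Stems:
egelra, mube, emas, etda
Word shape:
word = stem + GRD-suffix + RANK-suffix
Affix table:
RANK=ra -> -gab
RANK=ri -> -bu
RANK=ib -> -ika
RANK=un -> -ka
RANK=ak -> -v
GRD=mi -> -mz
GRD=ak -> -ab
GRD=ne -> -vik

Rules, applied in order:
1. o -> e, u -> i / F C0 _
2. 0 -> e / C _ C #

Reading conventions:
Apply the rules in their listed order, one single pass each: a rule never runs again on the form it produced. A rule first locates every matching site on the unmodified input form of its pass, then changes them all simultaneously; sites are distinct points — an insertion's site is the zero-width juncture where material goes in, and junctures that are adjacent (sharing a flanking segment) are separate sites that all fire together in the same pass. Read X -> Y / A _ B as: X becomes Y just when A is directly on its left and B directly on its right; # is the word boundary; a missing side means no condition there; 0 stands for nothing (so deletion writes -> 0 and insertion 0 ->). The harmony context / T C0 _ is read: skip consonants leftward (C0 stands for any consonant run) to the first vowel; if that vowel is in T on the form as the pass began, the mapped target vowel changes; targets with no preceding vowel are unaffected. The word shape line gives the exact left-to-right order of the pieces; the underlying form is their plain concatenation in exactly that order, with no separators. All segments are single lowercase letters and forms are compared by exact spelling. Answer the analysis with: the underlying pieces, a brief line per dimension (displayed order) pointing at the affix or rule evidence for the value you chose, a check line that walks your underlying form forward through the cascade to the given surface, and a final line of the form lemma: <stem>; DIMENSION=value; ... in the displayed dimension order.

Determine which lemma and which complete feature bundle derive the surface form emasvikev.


underlying: emas-vik-v
RANK=ak - signalled by the affix -v
GRD=ne - signalled by the affix -vik
check: emasvikv -> emasvikv -> emasvikev
lemma: emas; RANK=ak; GRD=ne


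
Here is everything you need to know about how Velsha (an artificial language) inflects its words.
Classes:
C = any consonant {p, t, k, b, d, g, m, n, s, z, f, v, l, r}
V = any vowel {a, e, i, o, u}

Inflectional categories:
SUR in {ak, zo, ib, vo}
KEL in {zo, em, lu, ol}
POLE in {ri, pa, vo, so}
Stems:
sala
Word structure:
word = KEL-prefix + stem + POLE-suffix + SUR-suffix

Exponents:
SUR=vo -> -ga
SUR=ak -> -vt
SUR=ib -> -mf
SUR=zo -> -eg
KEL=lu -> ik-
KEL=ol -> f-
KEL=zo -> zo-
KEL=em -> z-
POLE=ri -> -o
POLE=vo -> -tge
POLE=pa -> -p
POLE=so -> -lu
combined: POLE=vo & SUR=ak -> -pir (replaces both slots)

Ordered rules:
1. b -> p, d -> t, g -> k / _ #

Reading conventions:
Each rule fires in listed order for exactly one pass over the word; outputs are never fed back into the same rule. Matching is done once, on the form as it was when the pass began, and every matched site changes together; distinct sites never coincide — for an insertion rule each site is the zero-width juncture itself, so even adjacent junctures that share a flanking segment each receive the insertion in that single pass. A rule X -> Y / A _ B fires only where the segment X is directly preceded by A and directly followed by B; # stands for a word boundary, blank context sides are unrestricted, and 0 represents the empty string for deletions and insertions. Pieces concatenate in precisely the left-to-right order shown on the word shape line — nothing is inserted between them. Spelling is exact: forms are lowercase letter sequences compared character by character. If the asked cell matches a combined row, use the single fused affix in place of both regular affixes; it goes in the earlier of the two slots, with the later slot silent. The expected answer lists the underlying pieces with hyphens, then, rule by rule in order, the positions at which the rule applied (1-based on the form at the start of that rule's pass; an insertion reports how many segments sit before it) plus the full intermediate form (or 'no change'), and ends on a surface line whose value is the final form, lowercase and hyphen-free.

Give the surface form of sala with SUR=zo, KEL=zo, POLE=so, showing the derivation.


underlying: zo-sala-lu-eg
1. b -> p, d -> t, g -> k / _ #: fires at position(s) 10: zosalaluek
surface: zosalaluek


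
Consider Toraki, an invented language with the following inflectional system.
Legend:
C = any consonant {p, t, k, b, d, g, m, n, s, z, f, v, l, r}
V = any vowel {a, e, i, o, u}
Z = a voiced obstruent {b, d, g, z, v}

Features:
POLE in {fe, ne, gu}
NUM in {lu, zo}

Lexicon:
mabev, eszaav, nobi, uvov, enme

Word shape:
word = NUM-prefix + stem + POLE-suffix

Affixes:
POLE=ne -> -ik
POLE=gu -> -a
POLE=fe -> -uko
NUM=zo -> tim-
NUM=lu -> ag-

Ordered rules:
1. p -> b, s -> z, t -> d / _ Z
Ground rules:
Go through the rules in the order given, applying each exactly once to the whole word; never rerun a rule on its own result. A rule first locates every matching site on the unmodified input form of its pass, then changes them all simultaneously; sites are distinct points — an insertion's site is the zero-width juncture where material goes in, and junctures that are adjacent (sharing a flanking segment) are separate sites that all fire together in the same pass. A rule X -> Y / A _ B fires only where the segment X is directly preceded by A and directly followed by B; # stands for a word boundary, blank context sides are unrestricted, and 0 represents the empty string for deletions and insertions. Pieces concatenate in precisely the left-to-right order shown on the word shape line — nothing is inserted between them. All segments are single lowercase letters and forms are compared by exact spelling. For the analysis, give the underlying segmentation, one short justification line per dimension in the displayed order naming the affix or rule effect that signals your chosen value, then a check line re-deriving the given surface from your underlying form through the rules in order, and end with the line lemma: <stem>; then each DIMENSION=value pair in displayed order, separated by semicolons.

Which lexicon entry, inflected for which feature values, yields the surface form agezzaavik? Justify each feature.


underlying: ag-eszaav-ik
POLE=ne - signalled by the affix -ik
NUM=lu - signalled by the affix ag-
check: ageszaavik -> agezzaavik
lemma: eszaav; POLE=ne; NUM=lu
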